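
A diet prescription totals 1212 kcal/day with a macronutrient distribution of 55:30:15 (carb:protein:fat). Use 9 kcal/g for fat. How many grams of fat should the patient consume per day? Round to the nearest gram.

Fat energy = 15% × 1212 = 181.8 kcal.
At 9 kcal/g: 181.8 ÷ 9 = 20.2 g.

20 g/day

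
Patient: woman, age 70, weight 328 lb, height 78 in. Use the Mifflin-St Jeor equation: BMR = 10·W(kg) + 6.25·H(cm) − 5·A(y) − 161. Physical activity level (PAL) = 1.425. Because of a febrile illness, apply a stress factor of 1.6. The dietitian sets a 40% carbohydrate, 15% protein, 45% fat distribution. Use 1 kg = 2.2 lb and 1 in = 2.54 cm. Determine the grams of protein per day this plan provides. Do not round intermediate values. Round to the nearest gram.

Convert to metric: weight = 328 ÷ 2.2 = 149.0909 kg; height = 78 × 2.54 = 198.12 cm.
Mifflin-St Jeor (female): BMR = 10(149.0909) + 6.25(198.12) − 5(70) − 161 = 1490.9091 + 1238.25 − 350 − 161 = 2218.1591 kcal/day.
TEE = 2218.1591 × 1.425 = 3160.8767 kcal/day.
With stress factor 1.6: 3160.8767 × 1.6 = 5057.4027 kcal/day.
Protein energy = 15% × 5057.4027 = 758.6104 kcal.
Protein = 758.6104 ÷ 4 kcal/g = 189.6526 g.

190 g/day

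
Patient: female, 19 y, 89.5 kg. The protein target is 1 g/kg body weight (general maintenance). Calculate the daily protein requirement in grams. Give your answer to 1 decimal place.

Protein = 1 g/kg × 89.5 kg = 89.5 g/day.

89.5 g/day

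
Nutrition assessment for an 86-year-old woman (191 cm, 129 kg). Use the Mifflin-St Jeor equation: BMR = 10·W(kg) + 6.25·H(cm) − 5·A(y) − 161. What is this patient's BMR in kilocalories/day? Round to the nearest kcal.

Mifflin-St Jeor (female): BMR = 10(129) + 6.25(191) − 5(86) − 161 = 1290 + 1193.75 − 430 − 161 = 1892.75 kcal/day.

1893 kilocalories/day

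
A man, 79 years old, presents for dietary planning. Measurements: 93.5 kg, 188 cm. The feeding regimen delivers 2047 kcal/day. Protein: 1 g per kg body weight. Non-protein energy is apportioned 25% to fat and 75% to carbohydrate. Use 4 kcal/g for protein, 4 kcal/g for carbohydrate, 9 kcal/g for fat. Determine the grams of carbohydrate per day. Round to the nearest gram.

Protein = 1 × 93.5 = 93.5 g → 93.5 × 4 = 374 kcal.
Non-protein calories = 2047 − 374 = 1673 kcal.
Fat: 25% × 1673 = 418.25 kcal; carbohydrate: 1254.75 kcal.
Carbohydrate: 1254.75 kcal ÷ 4 kcal/g = 313.6875 g.

314 g/day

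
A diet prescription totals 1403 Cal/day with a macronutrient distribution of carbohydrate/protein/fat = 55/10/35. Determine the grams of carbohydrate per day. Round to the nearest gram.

193 g/day

Carbohydrate energy = 55% × 1403 = 771.65 kcal.
At 4 kcal/g: 771.65 ÷ 4 = 192.9125 g.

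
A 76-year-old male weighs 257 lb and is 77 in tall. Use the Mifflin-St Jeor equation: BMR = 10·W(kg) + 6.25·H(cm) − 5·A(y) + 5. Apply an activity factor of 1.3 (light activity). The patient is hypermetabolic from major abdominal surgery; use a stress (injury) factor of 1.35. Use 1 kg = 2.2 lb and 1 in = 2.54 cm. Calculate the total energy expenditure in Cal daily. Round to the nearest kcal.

Convert to metric: weight = 257 ÷ 2.2 = 116.8182 kg; height = 77 × 2.54 = 195.58 cm.
Mifflin-St Jeor (male): BMR = 10(116.8182) + 6.25(195.58) − 5(76) + 5 = 1168.1818 + 1222.375 − 380 + 5 = 2015.5568 kcal/day.
TEE = BMR × activity factor = 2015.5568 × 1.3 = 2620.2239 kcal/day.
Apply stress factor: 2620.2239 × 1.35 = 3537.3022 kcal/day.

3537 Cal daily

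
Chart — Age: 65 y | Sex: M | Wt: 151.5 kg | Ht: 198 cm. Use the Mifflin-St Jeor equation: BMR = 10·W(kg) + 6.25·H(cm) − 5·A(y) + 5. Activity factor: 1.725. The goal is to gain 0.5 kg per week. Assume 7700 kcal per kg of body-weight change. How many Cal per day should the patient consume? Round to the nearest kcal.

Mifflin-St Jeor (male): BMR = 10(151.5) + 6.25(198) − 5(65) + 5 = 1515 + 1237.5 − 325 + 5 = 2432.5 kcal/day.
TEE = 2432.5 × 1.725 = 4196.0625 kcal/day.
Required daily surplus = 0.5 × 7700 ÷ 7 = 550 kcal/day.
Target intake = 4196.0625 + 550 = 4746.0625 kcal/day.

4746 Cal per day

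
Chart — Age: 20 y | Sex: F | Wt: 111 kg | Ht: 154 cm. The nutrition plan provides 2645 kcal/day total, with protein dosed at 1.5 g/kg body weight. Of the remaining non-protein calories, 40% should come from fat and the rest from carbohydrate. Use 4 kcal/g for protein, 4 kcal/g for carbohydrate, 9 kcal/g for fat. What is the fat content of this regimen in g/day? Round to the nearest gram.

Protein = 1.5 × 111 = 166.5 g → 166.5 × 4 = 666 kcal.
Non-protein calories = 2645 − 666 = 1979 kcal.
Fat: 40% × 1979 = 791.6 kcal; carbohydrate: 1187.4 kcal.
Fat: 791.6 kcal ÷ 9 kcal/g = 87.9556 g.

88 g/day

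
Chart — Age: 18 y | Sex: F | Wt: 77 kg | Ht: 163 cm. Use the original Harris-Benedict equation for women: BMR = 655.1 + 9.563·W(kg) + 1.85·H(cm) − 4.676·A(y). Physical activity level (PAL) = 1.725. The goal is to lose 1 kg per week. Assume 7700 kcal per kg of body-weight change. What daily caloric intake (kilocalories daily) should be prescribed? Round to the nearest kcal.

1675 kilocalories daily

Harris-Benedict: BMR = 655.1 + 9.563(77) + 1.85(163) − 4.676(18) = 1608.833 kcal/day.
TEE = 1608.833 × 1.725 = 2775.2369 kcal/day.
Required daily deficit = 1 × 7700 ÷ 7 = 1100 kcal/day.
Target intake = 2775.2369 − 1100 = 1675.2369 kcal/day.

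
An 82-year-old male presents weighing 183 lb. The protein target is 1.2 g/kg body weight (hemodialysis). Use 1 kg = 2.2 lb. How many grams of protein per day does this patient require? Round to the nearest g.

Weight in kg = 183 ÷ 2.2 = 83.1818 kg.
Protein = 1.2 g/kg × 83.1818 kg = 99.8182 g/day.

100 g/day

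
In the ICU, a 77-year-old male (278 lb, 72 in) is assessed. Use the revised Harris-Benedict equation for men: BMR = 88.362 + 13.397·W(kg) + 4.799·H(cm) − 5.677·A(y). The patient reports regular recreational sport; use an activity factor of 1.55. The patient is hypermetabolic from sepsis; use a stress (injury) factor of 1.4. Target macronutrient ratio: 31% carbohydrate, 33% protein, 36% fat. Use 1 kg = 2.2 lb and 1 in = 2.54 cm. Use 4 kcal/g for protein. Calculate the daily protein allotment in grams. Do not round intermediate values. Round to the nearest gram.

398 g/day

Convert to metric: weight = 278 ÷ 2.2 = 126.3636 kg; height = 72 × 2.54 = 182.88 cm.
Harris-Benedict: BMR = 88.362 + 13.397(126.3636) + 4.799(182.88) − 5.677(77) = 2221.7678 kcal/day.
TEE = 2221.7678 × 1.55 = 3443.74 kcal/day.
With stress factor 1.4: 3443.74 × 1.4 = 4821.236 kcal/day.
Protein energy = 33% × 4821.236 = 1591.0079 kcal.
Protein = 1591.0079 ÷ 4 kcal/g = 397.752 g.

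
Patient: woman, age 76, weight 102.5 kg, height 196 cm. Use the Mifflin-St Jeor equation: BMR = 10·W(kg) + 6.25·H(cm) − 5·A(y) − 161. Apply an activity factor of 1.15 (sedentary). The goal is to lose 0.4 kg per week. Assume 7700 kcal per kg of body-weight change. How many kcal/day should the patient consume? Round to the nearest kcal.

Mifflin-St Jeor (female): BMR = 10(102.5) + 6.25(196) − 5(76) − 161 = 1025 + 1225 − 380 − 161 = 1709 kcal/day.
TEE = 1709 × 1.15 = 1965.35 kcal/day.
Required daily deficit = 0.4 × 7700 ÷ 7 = 440 kcal/day.
Target intake = 1965.35 − 440 = 1525.35 kcal/day.

1525 kcal/day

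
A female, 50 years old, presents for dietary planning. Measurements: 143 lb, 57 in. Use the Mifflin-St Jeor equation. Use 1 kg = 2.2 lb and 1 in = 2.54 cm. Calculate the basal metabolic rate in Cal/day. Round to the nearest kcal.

1144 Cal/day

Convert to metric: weight = 143 ÷ 2.2 = 65 kg; height = 57 × 2.54 = 144.78 cm.
Mifflin-St Jeor (female): BMR = 10(65) + 6.25(144.78) − 5(50) − 161 = 650 + 904.875 − 250 − 161 = 1143.875 kcal/day.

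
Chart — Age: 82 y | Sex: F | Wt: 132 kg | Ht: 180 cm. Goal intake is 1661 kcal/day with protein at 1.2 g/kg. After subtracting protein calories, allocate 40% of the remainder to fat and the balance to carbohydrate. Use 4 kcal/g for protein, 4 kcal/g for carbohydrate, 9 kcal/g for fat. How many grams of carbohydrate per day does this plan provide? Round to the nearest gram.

154 g/day

Protein = 1.2 × 132 = 158.4 g → 158.4 × 4 = 633.6 kcal.
Non-protein calories = 1661 − 633.6 = 1027.4 kcal.
Fat: 40% × 1027.4 = 410.96 kcal; carbohydrate: 616.44 kcal.
Carbohydrate: 616.44 kcal ÷ 4 kcal/g = 154.11 g.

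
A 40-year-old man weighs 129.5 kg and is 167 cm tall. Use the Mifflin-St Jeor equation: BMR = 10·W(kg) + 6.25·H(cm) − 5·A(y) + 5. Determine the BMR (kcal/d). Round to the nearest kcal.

2144 kcal/d

Mifflin-St Jeor (male): BMR = 10(129.5) + 6.25(167) − 5(40) + 5 = 1295 + 1043.75 − 200 + 5 = 2143.75 kcal/day.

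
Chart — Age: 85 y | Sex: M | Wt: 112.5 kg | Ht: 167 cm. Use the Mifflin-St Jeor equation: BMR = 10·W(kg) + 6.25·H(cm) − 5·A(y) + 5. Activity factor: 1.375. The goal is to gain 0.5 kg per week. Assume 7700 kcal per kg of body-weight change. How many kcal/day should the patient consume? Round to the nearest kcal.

Mifflin-St Jeor (male): BMR = 10(112.5) + 6.25(167) − 5(85) + 5 = 1125 + 1043.75 − 425 + 5 = 1748.75 kcal/day.
TEE = 1748.75 × 1.375 = 2404.5313 kcal/day.
Required daily surplus = 0.5 × 7700 ÷ 7 = 550 kcal/day.
Target intake = 2404.5313 + 550 = 2954.5313 kcal/day.

2955 kcal/day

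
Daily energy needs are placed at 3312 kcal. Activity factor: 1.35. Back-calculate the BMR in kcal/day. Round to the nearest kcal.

2453 kcal/day

BMR = TEE ÷ activity factor = 3312 ÷ 1.35 = 2453.3333 kcal/day.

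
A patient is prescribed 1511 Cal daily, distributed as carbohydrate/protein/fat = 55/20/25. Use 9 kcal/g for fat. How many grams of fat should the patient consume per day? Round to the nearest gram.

42 g/day

Fat energy = 25% × 1511 = 377.75 kcal.
At 9 kcal/g: 377.75 ÷ 9 = 41.9722 g.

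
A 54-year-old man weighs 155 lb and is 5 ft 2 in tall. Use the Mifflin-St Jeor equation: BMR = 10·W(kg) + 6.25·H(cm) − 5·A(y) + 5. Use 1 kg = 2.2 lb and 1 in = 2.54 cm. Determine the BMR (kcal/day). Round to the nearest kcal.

1424 kcal/day

Convert to metric: weight = 155 ÷ 2.2 = 70.4545 kg; height = (5×12 + 2) × 2.54 = 62 × 2.54 = 157.48 cm.
Mifflin-St Jeor (male): BMR = 10(70.4545) + 6.25(157.48) − 5(54) + 5 = 704.5455 + 984.25 − 270 + 5 = 1423.7955 kcal/day.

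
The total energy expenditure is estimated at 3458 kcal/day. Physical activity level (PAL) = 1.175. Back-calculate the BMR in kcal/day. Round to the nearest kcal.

BMR = TEE ÷ activity factor = 3458 ÷ 1.175 = 2942.9787 kcal/day.

2943 kcal/day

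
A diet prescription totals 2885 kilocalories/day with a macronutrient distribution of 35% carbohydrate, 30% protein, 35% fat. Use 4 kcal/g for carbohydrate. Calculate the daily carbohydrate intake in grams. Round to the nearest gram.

252 g/day

Carbohydrate energy = 35% × 2885 = 1009.75 kcal.
At 4 kcal/g: 1009.75 ÷ 4 = 252.4375 g.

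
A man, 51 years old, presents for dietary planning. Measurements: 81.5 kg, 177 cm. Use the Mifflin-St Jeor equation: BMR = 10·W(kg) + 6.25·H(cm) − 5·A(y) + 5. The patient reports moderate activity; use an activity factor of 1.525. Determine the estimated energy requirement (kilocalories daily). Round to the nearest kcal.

Mifflin-St Jeor (male): BMR = 10(81.5) + 6.25(177) − 5(51) + 5 = 815 + 1106.25 − 255 + 5 = 1671.25 kcal/day.
TEE = BMR × activity factor = 1671.25 × 1.525 = 2548.6563 kcal/day.

2549 kilocalories daily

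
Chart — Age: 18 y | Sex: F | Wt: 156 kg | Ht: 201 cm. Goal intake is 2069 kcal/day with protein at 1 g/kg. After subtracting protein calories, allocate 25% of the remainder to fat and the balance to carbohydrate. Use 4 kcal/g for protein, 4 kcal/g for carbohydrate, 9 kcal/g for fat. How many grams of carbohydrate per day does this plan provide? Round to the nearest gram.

271 g/day

Protein = 1 × 156 = 156 g → 156 × 4 = 624 kcal.
Non-protein calories = 2069 − 624 = 1445 kcal.
Fat: 25% × 1445 = 361.25 kcal; carbohydrate: 1083.75 kcal.
Carbohydrate: 1083.75 kcal ÷ 4 kcal/g = 270.9375 g.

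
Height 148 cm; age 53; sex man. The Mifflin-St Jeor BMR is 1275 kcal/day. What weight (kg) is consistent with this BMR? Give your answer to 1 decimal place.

1275 = 10·W + 6.25(148) − 5(53) + 5
10·W = 1275 − 665 = 610, so W = 61 kg.

61.0 kg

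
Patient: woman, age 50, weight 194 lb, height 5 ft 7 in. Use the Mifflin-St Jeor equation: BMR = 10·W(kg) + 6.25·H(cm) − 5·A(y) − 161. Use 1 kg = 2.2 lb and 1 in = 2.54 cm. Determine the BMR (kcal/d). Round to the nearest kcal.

1534 kcal/d

Convert to metric: weight = 194 ÷ 2.2 = 88.1818 kg; height = (5×12 + 7) × 2.54 = 67 × 2.54 = 170.18 cm.
Mifflin-St Jeor (female): BMR = 10(88.1818) + 6.25(170.18) − 5(50) − 161 = 881.8182 + 1063.625 − 250 − 161 = 1534.4432 kcal/day.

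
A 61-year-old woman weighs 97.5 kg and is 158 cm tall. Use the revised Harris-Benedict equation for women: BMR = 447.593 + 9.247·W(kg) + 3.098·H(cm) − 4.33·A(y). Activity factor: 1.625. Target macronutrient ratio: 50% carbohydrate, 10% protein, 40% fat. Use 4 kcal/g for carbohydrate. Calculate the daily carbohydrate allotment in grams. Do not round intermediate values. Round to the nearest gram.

Harris-Benedict: BMR = 447.593 + 9.247(97.5) + 3.098(158) − 4.33(61) = 1574.5295 kcal/day.
TEE = 1574.5295 × 1.625 = 2558.6104 kcal/day.
Carbohydrate energy = 50% × 2558.6104 = 1279.3052 kcal.
Carbohydrate = 1279.3052 ÷ 4 kcal/g = 319.8263 g.

320 g/day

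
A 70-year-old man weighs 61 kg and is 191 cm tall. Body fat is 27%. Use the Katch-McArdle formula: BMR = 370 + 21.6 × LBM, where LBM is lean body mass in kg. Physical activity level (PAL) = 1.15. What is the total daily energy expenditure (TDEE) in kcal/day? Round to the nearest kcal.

1532 kcal/day

LBM = 61 × (1 − 0.27) = 44.53 kg. Katch-McArdle: BMR = 370 + 21.6 × 44.53 = 1331.848 kcal/day.
TEE = BMR × activity factor = 1331.848 × 1.15 = 1531.6252 kcal/day.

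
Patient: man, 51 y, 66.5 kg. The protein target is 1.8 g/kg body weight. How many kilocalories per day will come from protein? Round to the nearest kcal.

Protein = 1.8 g/kg × 66.5 kg = 119.7 g/day.
Protein energy = 119.7 g × 4 kcal/g = 478.8 kcal/day.

479 kcal/day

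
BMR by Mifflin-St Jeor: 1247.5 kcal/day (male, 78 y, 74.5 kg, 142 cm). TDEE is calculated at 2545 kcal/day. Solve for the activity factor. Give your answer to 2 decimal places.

2.04

Activity factor = TEE ÷ BMR = 2545 ÷ 1247.5 = 2.04.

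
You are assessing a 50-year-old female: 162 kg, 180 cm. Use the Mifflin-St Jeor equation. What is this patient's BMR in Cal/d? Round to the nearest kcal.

Mifflin-St Jeor (female): BMR = 10(162) + 6.25(180) − 5(50) − 161 = 1620 + 1125 − 250 − 161 = 2334 kcal/day.

2334 Cal/d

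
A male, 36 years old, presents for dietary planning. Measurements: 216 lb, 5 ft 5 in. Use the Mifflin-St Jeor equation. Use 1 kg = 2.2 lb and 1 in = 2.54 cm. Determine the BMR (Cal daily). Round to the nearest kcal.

1839 Cal daily

Convert to metric: weight = 216 ÷ 2.2 = 98.1818 kg; height = (5×12 + 5) × 2.54 = 65 × 2.54 = 165.1 cm.
Mifflin-St Jeor (male): BMR = 10(98.1818) + 6.25(165.1) − 5(36) + 5 = 981.8182 + 1031.875 − 180 + 5 = 1838.6932 kcal/day.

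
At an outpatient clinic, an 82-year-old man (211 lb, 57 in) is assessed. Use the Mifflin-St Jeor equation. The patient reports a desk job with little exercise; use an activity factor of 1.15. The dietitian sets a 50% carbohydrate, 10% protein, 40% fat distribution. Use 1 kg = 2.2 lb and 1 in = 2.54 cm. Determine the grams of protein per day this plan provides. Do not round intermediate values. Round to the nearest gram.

Convert to metric: weight = 211 ÷ 2.2 = 95.9091 kg; height = 57 × 2.54 = 144.78 cm.
Mifflin-St Jeor (male): BMR = 10(95.9091) + 6.25(144.78) − 5(82) + 5 = 959.0909 + 904.875 − 410 + 5 = 1458.9659 kcal/day.
TEE = 1458.9659 × 1.15 = 1677.8108 kcal/day.
Protein energy = 10% × 1677.8108 = 167.7811 kcal.
Protein = 167.7811 ÷ 4 kcal/g = 41.9453 g.

42 g/day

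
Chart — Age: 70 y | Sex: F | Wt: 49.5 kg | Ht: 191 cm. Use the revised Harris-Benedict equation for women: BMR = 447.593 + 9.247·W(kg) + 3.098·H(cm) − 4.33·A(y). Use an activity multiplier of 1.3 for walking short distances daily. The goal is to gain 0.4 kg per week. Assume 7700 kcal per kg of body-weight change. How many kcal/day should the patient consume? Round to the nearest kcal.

1992 kcal/day

Harris-Benedict: BMR = 447.593 + 9.247(49.5) + 3.098(191) − 4.33(70) = 1193.9375 kcal/day.
TEE = 1193.9375 × 1.3 = 1552.1188 kcal/day.
Required daily surplus = 0.4 × 7700 ÷ 7 = 440 kcal/day.
Target intake = 1552.1188 + 440 = 1992.1188 kcal/day.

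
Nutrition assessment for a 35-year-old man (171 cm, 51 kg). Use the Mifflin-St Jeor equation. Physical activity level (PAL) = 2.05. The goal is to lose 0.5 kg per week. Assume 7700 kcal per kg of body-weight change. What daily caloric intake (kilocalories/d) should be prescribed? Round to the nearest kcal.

2338 kilocalories/d

Mifflin-St Jeor (male): BMR = 10(51) + 6.25(171) − 5(35) + 5 = 510 + 1068.75 − 175 + 5 = 1408.75 kcal/day.
TEE = 1408.75 × 2.05 = 2887.9375 kcal/day.
Required daily deficit = 0.5 × 7700 ÷ 7 = 550 kcal/day.
Target intake = 2887.9375 − 550 = 2337.9375 kcal/day.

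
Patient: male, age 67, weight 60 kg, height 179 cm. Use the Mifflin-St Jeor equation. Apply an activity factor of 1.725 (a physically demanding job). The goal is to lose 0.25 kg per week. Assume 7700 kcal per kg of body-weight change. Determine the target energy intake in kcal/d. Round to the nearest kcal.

2121 kcal/d

Mifflin-St Jeor (male): BMR = 10(60) + 6.25(179) − 5(67) + 5 = 600 + 1118.75 − 335 + 5 = 1388.75 kcal/day.
TEE = 1388.75 × 1.725 = 2395.5938 kcal/day.
Required daily deficit = 0.25 × 7700 ÷ 7 = 275 kcal/day.
Target intake = 2395.5938 − 275 = 2120.5938 kcal/day.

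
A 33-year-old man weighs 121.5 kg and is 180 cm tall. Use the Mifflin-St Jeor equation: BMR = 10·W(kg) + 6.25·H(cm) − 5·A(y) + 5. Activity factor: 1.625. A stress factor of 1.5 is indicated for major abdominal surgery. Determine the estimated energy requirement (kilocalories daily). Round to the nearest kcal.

5314 kilocalories daily

Mifflin-St Jeor (male): BMR = 10(121.5) + 6.25(180) − 5(33) + 5 = 1215 + 1125 − 165 + 5 = 2180 kcal/day.
TEE = BMR × activity factor = 2180 × 1.625 = 3542.5 kcal/day.
Apply stress factor: 3542.5 × 1.5 = 5313.75 kcal/day.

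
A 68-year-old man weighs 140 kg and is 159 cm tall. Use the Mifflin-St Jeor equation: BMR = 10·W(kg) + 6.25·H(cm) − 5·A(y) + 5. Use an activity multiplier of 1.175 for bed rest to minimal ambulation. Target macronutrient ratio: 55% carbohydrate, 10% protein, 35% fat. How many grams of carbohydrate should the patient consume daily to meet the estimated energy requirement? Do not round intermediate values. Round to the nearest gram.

Mifflin-St Jeor (male): BMR = 10(140) + 6.25(159) − 5(68) + 5 = 1400 + 993.75 − 340 + 5 = 2058.75 kcal/day.
TEE = 2058.75 × 1.175 = 2419.0313 kcal/day.
Carbohydrate energy = 55% × 2419.0313 = 1330.4672 kcal.
Carbohydrate = 1330.4672 ÷ 4 kcal/g = 332.6168 g.

333 g/day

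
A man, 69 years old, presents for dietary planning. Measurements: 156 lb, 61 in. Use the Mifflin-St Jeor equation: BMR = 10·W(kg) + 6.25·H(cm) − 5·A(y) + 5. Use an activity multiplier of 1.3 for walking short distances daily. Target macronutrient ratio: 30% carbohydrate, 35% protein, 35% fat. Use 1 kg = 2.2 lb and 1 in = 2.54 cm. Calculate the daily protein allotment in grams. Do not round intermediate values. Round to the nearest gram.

Convert to metric: weight = 156 ÷ 2.2 = 70.9091 kg; height = 61 × 2.54 = 154.94 cm.
Mifflin-St Jeor (male): BMR = 10(70.9091) + 6.25(154.94) − 5(69) + 5 = 709.0909 + 968.375 − 345 + 5 = 1337.4659 kcal/day.
TEE = 1337.4659 × 1.3 = 1738.7057 kcal/day.
Protein energy = 35% × 1738.7057 = 608.547 kcal.
Protein = 608.547 ÷ 4 kcal/g = 152.1367 g.

152 g/day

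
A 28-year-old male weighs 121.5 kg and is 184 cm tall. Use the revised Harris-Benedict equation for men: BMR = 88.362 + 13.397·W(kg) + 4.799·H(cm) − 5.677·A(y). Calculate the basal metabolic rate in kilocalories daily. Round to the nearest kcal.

2440 kilocalories daily

Harris-Benedict: BMR = 88.362 + 13.397(121.5) + 4.799(184) − 5.677(28) = 2440.1575 kcal/day.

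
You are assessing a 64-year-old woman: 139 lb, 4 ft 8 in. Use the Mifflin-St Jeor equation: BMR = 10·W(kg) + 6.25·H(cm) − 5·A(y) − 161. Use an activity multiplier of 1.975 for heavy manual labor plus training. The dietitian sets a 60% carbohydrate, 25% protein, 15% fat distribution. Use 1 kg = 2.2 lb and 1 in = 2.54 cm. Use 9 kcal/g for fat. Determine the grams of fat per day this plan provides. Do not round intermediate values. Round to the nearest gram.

Convert to metric: weight = 139 ÷ 2.2 = 63.1818 kg; height = (4×12 + 8) × 2.54 = 56 × 2.54 = 142.24 cm.
Mifflin-St Jeor (female): BMR = 10(63.1818) + 6.25(142.24) − 5(64) − 161 = 631.8182 + 889 − 320 − 161 = 1039.8182 kcal/day.
TEE = 1039.8182 × 1.975 = 2053.6409 kcal/day.
Fat energy = 15% × 2053.6409 = 308.0461 kcal.
Fat = 308.0461 ÷ 9 kcal/g = 34.2273 g.

34 g/day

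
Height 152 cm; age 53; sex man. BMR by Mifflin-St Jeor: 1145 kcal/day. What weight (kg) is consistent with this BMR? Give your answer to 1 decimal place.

1145 = 10·W + 6.25(152) − 5(53) + 5
10·W = 1145 − 690 = 455, so W = 45.5 kg.

45.5 kg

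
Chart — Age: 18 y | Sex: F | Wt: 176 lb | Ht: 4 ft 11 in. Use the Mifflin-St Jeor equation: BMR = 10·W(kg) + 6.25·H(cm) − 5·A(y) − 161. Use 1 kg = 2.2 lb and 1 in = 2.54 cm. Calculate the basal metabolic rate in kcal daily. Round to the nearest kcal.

Convert to metric: weight = 176 ÷ 2.2 = 80 kg; height = (4×12 + 11) × 2.54 = 59 × 2.54 = 149.86 cm.
Mifflin-St Jeor (female): BMR = 10(80) + 6.25(149.86) − 5(18) − 161 = 800 + 936.625 − 90 − 161 = 1485.625 kcal/day.

1486 kcal daily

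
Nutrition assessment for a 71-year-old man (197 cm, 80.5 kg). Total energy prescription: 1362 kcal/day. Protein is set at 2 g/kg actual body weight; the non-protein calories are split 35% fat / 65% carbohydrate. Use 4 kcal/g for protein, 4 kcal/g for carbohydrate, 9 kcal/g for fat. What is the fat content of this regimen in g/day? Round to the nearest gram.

28 g/day

Protein = 2 × 80.5 = 161 g → 161 × 4 = 644 kcal.
Non-protein calories = 1362 − 644 = 718 kcal.
Fat: 35% × 718 = 251.3 kcal; carbohydrate: 466.7 kcal.
Fat: 251.3 kcal ÷ 9 kcal/g = 27.9222 g.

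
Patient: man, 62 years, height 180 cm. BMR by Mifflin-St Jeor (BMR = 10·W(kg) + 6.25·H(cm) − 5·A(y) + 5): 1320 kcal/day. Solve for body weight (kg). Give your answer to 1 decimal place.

1320 = 10·W + 6.25(180) − 5(62) + 5
10·W = 1320 − 820 = 500, so W = 50 kg.

50.0 kg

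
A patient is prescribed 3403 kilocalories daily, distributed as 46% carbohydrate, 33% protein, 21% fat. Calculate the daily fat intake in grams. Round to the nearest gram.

79 g/day

Fat energy = 21% × 3403 = 714.63 kcal.
At 9 kcal/g: 714.63 ÷ 9 = 79.4033 g.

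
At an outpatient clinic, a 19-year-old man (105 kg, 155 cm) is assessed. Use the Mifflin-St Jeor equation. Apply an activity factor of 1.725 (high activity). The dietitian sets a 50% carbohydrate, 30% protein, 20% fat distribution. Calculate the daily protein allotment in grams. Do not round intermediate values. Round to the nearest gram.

Mifflin-St Jeor (male): BMR = 10(105) + 6.25(155) − 5(19) + 5 = 1050 + 968.75 − 95 + 5 = 1928.75 kcal/day.
TEE = 1928.75 × 1.725 = 3327.0938 kcal/day.
Protein energy = 30% × 3327.0938 = 998.1281 kcal.
Protein = 998.1281 ÷ 4 kcal/g = 249.532 g.

250 g/day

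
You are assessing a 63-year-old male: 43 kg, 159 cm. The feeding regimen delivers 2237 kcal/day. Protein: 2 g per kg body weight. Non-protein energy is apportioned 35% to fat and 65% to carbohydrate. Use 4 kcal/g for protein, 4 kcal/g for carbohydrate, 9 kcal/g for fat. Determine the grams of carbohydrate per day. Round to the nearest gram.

Protein = 2 × 43 = 86 g → 86 × 4 = 344 kcal.
Non-protein calories = 2237 − 344 = 1893 kcal.
Fat: 35% × 1893 = 662.55 kcal; carbohydrate: 1230.45 kcal.
Carbohydrate: 1230.45 kcal ÷ 4 kcal/g = 307.6125 g.

308 g/day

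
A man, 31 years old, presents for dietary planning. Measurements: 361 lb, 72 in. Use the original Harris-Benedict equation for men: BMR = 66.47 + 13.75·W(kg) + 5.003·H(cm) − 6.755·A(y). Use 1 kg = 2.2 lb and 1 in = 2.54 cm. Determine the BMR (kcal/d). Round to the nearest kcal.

3028 kcal/d

Convert to metric: weight = 361 ÷ 2.2 = 164.0909 kg; height = 72 × 2.54 = 182.88 cm.
Harris-Benedict: BMR = 66.47 + 13.75(164.0909) + 5.003(182.88) − 6.755(31) = 3028.2636 kcal/day.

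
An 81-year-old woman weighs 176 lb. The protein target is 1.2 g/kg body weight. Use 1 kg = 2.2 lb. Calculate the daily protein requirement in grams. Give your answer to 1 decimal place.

Weight in kg = 176 ÷ 2.2 = 80 kg.
Protein = 1.2 g/kg × 80 kg = 96 g/day.

96.0 g/day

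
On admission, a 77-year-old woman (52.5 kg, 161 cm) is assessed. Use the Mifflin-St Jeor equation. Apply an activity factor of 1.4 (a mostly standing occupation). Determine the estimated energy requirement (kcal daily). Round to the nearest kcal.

Mifflin-St Jeor (female): BMR = 10(52.5) + 6.25(161) − 5(77) − 161 = 525 + 1006.25 − 385 − 161 = 985.25 kcal/day.
TEE = BMR × activity factor = 985.25 × 1.4 = 1379.35 kcal/day.

1379 kcal daily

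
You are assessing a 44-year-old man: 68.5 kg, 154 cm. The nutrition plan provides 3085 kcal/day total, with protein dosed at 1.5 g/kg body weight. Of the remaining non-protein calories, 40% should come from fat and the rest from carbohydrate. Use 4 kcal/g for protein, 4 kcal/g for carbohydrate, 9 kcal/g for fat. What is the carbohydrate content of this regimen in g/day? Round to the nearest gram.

401 g/day

Protein = 1.5 × 68.5 = 102.75 g → 102.75 × 4 = 411 kcal.
Non-protein calories = 3085 − 411 = 2674 kcal.
Fat: 40% × 2674 = 1069.6 kcal; carbohydrate: 1604.4 kcal.
Carbohydrate: 1604.4 kcal ÷ 4 kcal/g = 401.1 g.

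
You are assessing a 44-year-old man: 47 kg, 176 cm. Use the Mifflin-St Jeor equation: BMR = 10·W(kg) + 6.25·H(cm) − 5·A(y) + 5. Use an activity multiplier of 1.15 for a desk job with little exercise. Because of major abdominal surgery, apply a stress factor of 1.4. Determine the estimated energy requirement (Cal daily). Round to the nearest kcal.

2182 Cal daily

Mifflin-St Jeor (male): BMR = 10(47) + 6.25(176) − 5(44) + 5 = 470 + 1100 − 220 + 5 = 1355 kcal/day.
TEE = BMR × activity factor = 1355 × 1.15 = 1558.25 kcal/day.
Apply stress factor: 1558.25 × 1.4 = 2181.55 kcal/day.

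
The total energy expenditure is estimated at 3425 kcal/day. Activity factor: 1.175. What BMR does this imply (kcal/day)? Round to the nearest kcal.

BMR = TEE ÷ activity factor = 3425 ÷ 1.175 = 2914.8936 kcal/day.

2915 kcal/day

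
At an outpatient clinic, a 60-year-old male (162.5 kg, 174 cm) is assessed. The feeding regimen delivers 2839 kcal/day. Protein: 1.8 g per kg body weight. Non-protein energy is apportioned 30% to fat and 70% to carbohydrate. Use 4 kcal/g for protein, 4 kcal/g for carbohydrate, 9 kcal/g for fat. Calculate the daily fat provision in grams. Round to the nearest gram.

Protein = 1.8 × 162.5 = 292.5 g → 292.5 × 4 = 1170 kcal.
Non-protein calories = 2839 − 1170 = 1669 kcal.
Fat: 30% × 1669 = 500.7 kcal; carbohydrate: 1168.3 kcal.
Fat: 500.7 kcal ÷ 9 kcal/g = 55.6333 g.

56 g/day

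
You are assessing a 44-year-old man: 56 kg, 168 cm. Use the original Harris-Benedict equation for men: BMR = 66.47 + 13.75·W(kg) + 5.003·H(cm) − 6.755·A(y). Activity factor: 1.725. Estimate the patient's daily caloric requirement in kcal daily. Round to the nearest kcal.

Harris-Benedict: BMR = 66.47 + 13.75(56) + 5.003(168) − 6.755(44) = 1379.754 kcal/day.
TEE = BMR × activity factor = 1379.754 × 1.725 = 2380.0757 kcal/day.

2380 kcal daily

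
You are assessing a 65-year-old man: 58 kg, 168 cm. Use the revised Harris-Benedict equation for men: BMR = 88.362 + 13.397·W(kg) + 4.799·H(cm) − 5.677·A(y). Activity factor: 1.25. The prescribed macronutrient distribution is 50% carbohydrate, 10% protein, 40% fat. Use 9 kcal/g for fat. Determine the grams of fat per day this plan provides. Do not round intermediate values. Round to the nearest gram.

Harris-Benedict: BMR = 88.362 + 13.397(58) + 4.799(168) − 5.677(65) = 1302.615 kcal/day.
TEE = 1302.615 × 1.25 = 1628.2688 kcal/day.
Fat energy = 40% × 1628.2688 = 651.3075 kcal.
Fat = 651.3075 ÷ 9 kcal/g = 72.3675 g.

72 g/day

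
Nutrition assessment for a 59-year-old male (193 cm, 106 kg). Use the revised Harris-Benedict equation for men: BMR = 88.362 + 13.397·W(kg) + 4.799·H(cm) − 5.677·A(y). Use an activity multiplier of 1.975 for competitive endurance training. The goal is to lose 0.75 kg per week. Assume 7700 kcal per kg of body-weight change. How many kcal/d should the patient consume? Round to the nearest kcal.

Harris-Benedict: BMR = 88.362 + 13.397(106) + 4.799(193) − 5.677(59) = 2099.708 kcal/day.
TEE = 2099.708 × 1.975 = 4146.9233 kcal/day.
Required daily deficit = 0.75 × 7700 ÷ 7 = 825 kcal/day.
Target intake = 4146.9233 − 825 = 3321.9233 kcal/day.

3322 kcal/d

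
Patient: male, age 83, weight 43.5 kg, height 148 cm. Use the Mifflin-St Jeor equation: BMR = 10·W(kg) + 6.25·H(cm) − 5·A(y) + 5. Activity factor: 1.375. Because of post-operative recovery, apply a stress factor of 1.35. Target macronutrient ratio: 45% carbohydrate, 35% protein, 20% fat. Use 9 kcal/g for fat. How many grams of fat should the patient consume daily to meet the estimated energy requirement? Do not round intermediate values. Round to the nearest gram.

39 g/day

Mifflin-St Jeor (male): BMR = 10(43.5) + 6.25(148) − 5(83) + 5 = 435 + 925 − 415 + 5 = 950 kcal/day.
TEE = 950 × 1.375 = 1306.25 kcal/day.
With stress factor 1.35: 1306.25 × 1.35 = 1763.4375 kcal/day.
Fat energy = 20% × 1763.4375 = 352.6875 kcal.
Fat = 352.6875 ÷ 9 kcal/g = 39.1875 g.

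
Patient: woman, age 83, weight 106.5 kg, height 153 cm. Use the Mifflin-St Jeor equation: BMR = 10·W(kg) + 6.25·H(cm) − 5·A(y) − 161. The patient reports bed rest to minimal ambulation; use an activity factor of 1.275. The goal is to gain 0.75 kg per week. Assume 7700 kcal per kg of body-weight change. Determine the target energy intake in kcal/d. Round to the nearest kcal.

Mifflin-St Jeor (female): BMR = 10(106.5) + 6.25(153) − 5(83) − 161 = 1065 + 956.25 − 415 − 161 = 1445.25 kcal/day.
TEE = 1445.25 × 1.275 = 1842.6938 kcal/day.
Required daily surplus = 0.75 × 7700 ÷ 7 = 825 kcal/day.
Target intake = 1842.6938 + 825 = 2667.6938 kcal/day.

2668 kcal/d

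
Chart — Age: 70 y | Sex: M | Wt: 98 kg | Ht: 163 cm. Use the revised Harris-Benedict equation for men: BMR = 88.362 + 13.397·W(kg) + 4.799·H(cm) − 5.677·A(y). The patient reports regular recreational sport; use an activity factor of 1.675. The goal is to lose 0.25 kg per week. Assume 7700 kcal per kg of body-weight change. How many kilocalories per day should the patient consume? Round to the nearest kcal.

2717 kilocalories per day

Harris-Benedict: BMR = 88.362 + 13.397(98) + 4.799(163) − 5.677(70) = 1786.115 kcal/day.
TEE = 1786.115 × 1.675 = 2991.7426 kcal/day.
Required daily deficit = 0.25 × 7700 ÷ 7 = 275 kcal/day.
Target intake = 2991.7426 − 275 = 2716.7426 kcal/day.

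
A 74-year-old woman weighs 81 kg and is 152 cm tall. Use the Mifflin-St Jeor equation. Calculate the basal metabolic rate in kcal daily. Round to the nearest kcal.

1229 kcal daily

Mifflin-St Jeor (female): BMR = 10(81) + 6.25(152) − 5(74) − 161 = 810 + 950 − 370 − 161 = 1229 kcal/day.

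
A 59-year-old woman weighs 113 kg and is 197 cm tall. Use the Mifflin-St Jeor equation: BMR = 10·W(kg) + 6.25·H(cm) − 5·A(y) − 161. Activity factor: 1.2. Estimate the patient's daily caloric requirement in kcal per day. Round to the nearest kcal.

2286 kcal per day

Mifflin-St Jeor (female): BMR = 10(113) + 6.25(197) − 5(59) − 161 = 1130 + 1231.25 − 295 − 161 = 1905.25 kcal/day.
TEE = BMR × activity factor = 1905.25 × 1.2 = 2286.3 kcal/day.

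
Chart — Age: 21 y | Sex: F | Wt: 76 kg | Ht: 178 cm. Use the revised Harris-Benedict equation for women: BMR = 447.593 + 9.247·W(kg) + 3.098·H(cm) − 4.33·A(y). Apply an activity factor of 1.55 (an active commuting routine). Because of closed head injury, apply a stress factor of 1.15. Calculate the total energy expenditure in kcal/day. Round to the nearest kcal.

Harris-Benedict: BMR = 447.593 + 9.247(76) + 3.098(178) − 4.33(21) = 1610.879 kcal/day.
TEE = BMR × activity factor = 1610.879 × 1.55 = 2496.8625 kcal/day.
Apply stress factor: 2496.8625 × 1.15 = 2871.3918 kcal/day.

2871 kcal/day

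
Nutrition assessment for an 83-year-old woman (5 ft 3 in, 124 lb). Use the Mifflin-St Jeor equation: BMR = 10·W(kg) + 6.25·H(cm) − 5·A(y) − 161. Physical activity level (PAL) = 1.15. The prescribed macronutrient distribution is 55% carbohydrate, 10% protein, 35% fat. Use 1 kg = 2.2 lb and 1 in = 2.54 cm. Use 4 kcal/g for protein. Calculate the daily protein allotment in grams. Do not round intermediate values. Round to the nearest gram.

28 g/day

Convert to metric: weight = 124 ÷ 2.2 = 56.3636 kg; height = (5×12 + 3) × 2.54 = 63 × 2.54 = 160.02 cm.
Mifflin-St Jeor (female): BMR = 10(56.3636) + 6.25(160.02) − 5(83) − 161 = 563.6364 + 1000.125 − 415 − 161 = 987.7614 kcal/day.
TEE = 987.7614 × 1.15 = 1135.9256 kcal/day.
Protein energy = 10% × 1135.9256 = 113.5926 kcal.
Protein = 113.5926 ÷ 4 kcal/g = 28.3981 g.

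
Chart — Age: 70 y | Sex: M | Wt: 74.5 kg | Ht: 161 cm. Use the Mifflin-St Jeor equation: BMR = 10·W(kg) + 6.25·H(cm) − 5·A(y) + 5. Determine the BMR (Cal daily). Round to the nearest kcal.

Mifflin-St Jeor (male): BMR = 10(74.5) + 6.25(161) − 5(70) + 5 = 745 + 1006.25 − 350 + 5 = 1406.25 kcal/day.

1406 Cal daily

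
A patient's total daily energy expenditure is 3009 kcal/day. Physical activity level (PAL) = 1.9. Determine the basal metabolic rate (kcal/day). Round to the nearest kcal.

1584 kcal/day

BMR = TEE ÷ activity factor = 3009 ÷ 1.9 = 1583.6842 kcal/day.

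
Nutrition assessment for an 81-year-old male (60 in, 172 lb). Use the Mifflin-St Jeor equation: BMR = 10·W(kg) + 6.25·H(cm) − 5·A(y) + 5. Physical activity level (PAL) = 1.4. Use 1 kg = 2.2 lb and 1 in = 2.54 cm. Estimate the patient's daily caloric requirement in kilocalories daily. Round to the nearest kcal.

1868 kilocalories daily

Convert to metric: weight = 172 ÷ 2.2 = 78.1818 kg; height = 60 × 2.54 = 152.4 cm.
Mifflin-St Jeor (male): BMR = 10(78.1818) + 6.25(152.4) − 5(81) + 5 = 781.8182 + 952.5 − 405 + 5 = 1334.3182 kcal/day.
TEE = BMR × activity factor = 1334.3182 × 1.4 = 1868.0455 kcal/day.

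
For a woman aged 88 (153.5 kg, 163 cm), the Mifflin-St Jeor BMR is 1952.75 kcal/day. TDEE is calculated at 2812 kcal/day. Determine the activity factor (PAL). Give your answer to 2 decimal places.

Activity factor = TEE ÷ BMR = 2812 ÷ 1952.75 = 1.44.

1.44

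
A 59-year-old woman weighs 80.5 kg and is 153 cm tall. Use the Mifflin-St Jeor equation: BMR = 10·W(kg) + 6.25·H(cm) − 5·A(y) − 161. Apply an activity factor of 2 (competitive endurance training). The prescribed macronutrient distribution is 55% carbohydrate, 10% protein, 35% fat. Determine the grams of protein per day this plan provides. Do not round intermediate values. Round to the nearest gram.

Mifflin-St Jeor (female): BMR = 10(80.5) + 6.25(153) − 5(59) − 161 = 805 + 956.25 − 295 − 161 = 1305.25 kcal/day.
TEE = 1305.25 × 2 = 2610.5 kcal/day.
Protein energy = 10% × 2610.5 = 261.05 kcal.
Protein = 261.05 ÷ 4 kcal/g = 65.2625 g.

65 g/day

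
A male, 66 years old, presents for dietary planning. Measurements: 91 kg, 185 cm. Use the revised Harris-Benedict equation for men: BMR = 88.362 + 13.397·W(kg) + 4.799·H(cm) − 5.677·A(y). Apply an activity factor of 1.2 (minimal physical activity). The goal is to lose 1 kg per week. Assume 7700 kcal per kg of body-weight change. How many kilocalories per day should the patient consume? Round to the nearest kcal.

1085 kilocalories per day

Harris-Benedict: BMR = 88.362 + 13.397(91) + 4.799(185) − 5.677(66) = 1820.622 kcal/day.
TEE = 1820.622 × 1.2 = 2184.7464 kcal/day.
Required daily deficit = 1 × 7700 ÷ 7 = 1100 kcal/day.
Target intake = 2184.7464 − 1100 = 1084.7464 kcal/day.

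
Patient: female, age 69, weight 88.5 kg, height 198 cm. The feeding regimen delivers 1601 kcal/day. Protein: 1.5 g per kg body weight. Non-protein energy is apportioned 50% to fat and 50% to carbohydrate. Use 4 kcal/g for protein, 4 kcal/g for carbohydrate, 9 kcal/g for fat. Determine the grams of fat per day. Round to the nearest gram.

59 g/day

Protein = 1.5 × 88.5 = 132.75 g → 132.75 × 4 = 531 kcal.
Non-protein calories = 1601 − 531 = 1070 kcal.
Fat: 50% × 1070 = 535 kcal; carbohydrate: 535 kcal.
Fat: 535 kcal ÷ 9 kcal/g = 59.4444 g.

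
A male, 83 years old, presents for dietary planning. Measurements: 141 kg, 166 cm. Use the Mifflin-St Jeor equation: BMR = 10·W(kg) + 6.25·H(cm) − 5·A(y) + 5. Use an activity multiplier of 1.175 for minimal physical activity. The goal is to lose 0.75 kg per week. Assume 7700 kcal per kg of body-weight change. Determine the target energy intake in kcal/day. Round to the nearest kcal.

Mifflin-St Jeor (male): BMR = 10(141) + 6.25(166) − 5(83) + 5 = 1410 + 1037.5 − 415 + 5 = 2037.5 kcal/day.
TEE = 2037.5 × 1.175 = 2394.0625 kcal/day.
Required daily deficit = 0.75 × 7700 ÷ 7 = 825 kcal/day.
Target intake = 2394.0625 − 825 = 1569.0625 kcal/day.

1569 kcal/day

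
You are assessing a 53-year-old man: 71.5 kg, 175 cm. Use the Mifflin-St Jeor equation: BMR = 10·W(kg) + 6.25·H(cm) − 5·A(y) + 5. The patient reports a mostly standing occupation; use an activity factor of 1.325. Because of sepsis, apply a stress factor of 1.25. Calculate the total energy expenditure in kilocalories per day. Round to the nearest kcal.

Mifflin-St Jeor (male): BMR = 10(71.5) + 6.25(175) − 5(53) + 5 = 715 + 1093.75 − 265 + 5 = 1548.75 kcal/day.
TEE = BMR × activity factor = 1548.75 × 1.325 = 2052.0938 kcal/day.
Apply stress factor: 2052.0938 × 1.25 = 2565.1172 kcal/day.

2565 kilocalories per day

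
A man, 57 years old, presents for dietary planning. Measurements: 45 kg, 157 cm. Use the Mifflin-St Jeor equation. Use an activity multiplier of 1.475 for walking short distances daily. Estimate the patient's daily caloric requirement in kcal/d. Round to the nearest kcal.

1698 kcal/d

Mifflin-St Jeor (male): BMR = 10(45) + 6.25(157) − 5(57) + 5 = 450 + 981.25 − 285 + 5 = 1151.25 kcal/day.
TEE = BMR × activity factor = 1151.25 × 1.475 = 1698.0938 kcal/day.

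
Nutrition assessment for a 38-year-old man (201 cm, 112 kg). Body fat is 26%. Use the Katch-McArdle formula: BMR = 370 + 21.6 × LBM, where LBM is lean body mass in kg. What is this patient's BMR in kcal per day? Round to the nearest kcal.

2160 kcal per day

LBM = 112 × (1 − 0.26) = 82.88 kg. Katch-McArdle: BMR = 370 + 21.6 × 82.88 = 2160.208 kcal/day.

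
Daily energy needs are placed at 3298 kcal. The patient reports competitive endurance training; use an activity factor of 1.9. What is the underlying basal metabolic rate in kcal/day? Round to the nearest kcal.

BMR = TEE ÷ activity factor = 3298 ÷ 1.9 = 1735.7895 kcal/day.

1736 kcal/day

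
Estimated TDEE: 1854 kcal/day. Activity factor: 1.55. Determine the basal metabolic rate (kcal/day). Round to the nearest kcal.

BMR = TEE ÷ activity factor = 1854 ÷ 1.55 = 1196.129 kcal/day.

1196 kcal/day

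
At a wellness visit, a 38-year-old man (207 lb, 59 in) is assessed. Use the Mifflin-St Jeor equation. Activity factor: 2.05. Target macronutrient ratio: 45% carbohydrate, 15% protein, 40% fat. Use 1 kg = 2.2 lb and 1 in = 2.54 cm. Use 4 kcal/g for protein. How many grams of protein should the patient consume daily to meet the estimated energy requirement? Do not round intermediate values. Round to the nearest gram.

Convert to metric: weight = 207 ÷ 2.2 = 94.0909 kg; height = 59 × 2.54 = 149.86 cm.
Mifflin-St Jeor (male): BMR = 10(94.0909) + 6.25(149.86) − 5(38) + 5 = 940.9091 + 936.625 − 190 + 5 = 1692.5341 kcal/day.
TEE = 1692.5341 × 2.05 = 3469.6949 kcal/day.
Protein energy = 15% × 3469.6949 = 520.4542 kcal.
Protein = 520.4542 ÷ 4 kcal/g = 130.1136 g.

130 g/day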